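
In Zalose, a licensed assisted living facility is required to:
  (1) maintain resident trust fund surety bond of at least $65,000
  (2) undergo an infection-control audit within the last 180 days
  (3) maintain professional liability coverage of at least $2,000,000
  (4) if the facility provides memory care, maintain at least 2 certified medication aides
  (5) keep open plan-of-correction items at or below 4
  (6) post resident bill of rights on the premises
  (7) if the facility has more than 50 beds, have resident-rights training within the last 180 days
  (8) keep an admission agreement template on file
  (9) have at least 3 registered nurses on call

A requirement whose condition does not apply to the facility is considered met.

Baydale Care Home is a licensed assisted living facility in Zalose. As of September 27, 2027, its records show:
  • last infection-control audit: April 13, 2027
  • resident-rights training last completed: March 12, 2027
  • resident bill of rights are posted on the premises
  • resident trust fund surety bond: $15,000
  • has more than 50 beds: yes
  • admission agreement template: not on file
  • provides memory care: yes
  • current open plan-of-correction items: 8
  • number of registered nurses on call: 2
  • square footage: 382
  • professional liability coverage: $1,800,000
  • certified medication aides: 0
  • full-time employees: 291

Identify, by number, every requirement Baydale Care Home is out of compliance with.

1, 3, 4, 5, 7, 8, 9

1. resident trust fund surety bond $15,000 < $65,000 → not met
2. infection-control audit 167 days ago vs limit 180 → met
3. professional liability coverage $1,800,000 < $2,000,000 → not met
4. condition 'provides memory care' holds; certified medication aides 0 < 2 → not met
5. open plan-of-correction items 8 > 4 → not met
6. resident bill of rights present → met
7. condition 'has more than 50 beds' holds; resident-rights training 199 days ago vs limit 180 → not met
8. admission agreement template absent → not met
9. registered nurses on call 2 < 3 → not met
Not met: 1, 3, 4, 5, 7, 8, 9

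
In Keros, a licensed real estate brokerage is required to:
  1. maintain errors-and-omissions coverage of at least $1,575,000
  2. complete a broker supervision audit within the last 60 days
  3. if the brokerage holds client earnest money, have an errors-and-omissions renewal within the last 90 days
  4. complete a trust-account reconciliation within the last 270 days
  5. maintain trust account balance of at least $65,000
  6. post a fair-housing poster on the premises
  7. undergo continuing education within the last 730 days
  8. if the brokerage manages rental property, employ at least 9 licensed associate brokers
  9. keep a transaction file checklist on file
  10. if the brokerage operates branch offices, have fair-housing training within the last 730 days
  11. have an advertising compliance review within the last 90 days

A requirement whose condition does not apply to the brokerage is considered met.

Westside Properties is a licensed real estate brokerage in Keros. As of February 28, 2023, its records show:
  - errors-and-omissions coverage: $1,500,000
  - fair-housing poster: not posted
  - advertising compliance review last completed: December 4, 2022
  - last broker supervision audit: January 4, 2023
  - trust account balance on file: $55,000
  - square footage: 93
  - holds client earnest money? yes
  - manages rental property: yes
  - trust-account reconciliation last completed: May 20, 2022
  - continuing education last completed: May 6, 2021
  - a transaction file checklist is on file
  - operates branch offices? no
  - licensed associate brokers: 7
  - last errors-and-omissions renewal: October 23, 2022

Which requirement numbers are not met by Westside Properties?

1, 3, 4, 5, 6, 8

1. errors-and-omissions coverage $1,500,000 < $1,575,000 → not met
2. broker supervision audit 55 days ago vs limit 60 → met
3. condition 'holds client earnest money' holds; errors-and-omissions renewal 128 days ago vs limit 90 → not met
4. trust-account reconciliation 284 days ago vs limit 270 → not met
5. trust account balance $55,000 < $65,000 → not met
6. fair-housing poster absent → not met
7. continuing education 663 days ago vs limit 730 → met
8. condition 'manages rental property' holds; licensed associate brokers 7 < 9 → not met
9. transaction file checklist present → met
10. condition 'operates branch offices' does not hold → requirement n/a → met
11. advertising compliance review 86 days ago vs limit 90 → met
Not met: 1, 3, 4, 5, 6, 8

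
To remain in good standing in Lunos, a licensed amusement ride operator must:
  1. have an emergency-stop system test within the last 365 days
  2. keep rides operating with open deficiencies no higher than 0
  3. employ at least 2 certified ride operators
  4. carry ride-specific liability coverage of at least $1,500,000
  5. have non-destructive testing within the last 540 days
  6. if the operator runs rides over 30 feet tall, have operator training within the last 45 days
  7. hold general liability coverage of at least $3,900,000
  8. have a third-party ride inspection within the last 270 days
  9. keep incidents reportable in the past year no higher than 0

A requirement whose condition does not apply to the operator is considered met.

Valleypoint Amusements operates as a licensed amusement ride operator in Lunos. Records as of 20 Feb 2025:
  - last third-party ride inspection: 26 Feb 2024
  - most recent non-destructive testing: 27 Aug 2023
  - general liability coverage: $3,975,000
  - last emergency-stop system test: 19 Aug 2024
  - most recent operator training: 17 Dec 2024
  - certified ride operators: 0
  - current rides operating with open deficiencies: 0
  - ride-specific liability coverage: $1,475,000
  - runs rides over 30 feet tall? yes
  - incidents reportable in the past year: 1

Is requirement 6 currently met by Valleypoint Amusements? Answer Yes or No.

6. condition 'runs rides over 30 feet tall' holds; operator training 65 days ago vs limit 45 → not met

No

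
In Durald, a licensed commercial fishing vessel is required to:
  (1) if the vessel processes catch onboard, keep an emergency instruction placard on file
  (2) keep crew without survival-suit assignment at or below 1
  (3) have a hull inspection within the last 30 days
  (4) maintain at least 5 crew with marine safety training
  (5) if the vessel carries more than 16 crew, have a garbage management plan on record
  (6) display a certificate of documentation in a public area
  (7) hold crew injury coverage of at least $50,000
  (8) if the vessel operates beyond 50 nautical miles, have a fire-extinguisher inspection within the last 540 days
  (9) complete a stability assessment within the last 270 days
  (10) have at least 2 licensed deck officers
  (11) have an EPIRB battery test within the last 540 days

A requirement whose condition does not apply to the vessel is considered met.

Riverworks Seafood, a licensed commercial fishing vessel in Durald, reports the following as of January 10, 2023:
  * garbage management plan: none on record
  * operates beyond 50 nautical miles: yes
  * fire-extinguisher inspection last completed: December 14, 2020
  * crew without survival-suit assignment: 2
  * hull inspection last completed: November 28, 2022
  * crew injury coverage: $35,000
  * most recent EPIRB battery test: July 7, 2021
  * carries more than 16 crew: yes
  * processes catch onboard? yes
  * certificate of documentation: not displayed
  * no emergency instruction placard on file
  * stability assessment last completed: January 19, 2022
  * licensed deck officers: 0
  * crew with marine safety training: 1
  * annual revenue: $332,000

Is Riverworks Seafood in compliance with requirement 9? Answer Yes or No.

9. stability assessment 356 days ago vs limit 270 → not met

No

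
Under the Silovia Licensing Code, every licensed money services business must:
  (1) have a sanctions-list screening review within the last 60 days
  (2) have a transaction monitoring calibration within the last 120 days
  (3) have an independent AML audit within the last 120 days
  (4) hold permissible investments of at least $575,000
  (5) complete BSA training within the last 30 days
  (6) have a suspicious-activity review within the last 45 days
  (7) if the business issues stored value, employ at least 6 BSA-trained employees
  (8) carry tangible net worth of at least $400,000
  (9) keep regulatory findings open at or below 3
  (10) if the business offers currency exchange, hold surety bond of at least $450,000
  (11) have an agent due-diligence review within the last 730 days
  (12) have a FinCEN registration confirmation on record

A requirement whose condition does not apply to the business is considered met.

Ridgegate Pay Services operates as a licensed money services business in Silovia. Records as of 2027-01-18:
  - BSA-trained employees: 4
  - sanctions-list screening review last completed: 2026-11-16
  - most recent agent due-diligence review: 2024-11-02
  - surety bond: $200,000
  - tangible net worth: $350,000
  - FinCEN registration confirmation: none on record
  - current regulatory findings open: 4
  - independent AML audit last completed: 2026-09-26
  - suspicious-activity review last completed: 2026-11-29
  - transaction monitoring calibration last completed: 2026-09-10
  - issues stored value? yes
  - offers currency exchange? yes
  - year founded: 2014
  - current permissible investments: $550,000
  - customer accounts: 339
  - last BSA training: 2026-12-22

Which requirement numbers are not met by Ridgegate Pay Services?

1, 2, 4, 6, 7, 8, 9, 10, 11, 12

1. sanctions-list screening review 63 days ago vs limit 60 → not met
2. transaction monitoring calibration 130 days ago vs limit 120 → not met
3. independent AML audit 114 days ago vs limit 120 → met
4. permissible investments $550,000 < $575,000 → not met
5. BSA training 27 days ago vs limit 30 → met
6. suspicious-activity review 50 days ago vs limit 45 → not met
7. condition 'issues stored value' holds; BSA-trained employees 4 < 6 → not met
8. tangible net worth $350,000 < $400,000 → not met
9. regulatory findings open 4 > 3 → not met
10. condition 'offers currency exchange' holds; surety bond $200,000 < $450,000 → not met
11. agent due-diligence review 807 days ago vs limit 730 → not met
12. FinCEN registration confirmation absent → not met
Not met: 1, 2, 4, 6, 7, 8, 9, 10, 11, 12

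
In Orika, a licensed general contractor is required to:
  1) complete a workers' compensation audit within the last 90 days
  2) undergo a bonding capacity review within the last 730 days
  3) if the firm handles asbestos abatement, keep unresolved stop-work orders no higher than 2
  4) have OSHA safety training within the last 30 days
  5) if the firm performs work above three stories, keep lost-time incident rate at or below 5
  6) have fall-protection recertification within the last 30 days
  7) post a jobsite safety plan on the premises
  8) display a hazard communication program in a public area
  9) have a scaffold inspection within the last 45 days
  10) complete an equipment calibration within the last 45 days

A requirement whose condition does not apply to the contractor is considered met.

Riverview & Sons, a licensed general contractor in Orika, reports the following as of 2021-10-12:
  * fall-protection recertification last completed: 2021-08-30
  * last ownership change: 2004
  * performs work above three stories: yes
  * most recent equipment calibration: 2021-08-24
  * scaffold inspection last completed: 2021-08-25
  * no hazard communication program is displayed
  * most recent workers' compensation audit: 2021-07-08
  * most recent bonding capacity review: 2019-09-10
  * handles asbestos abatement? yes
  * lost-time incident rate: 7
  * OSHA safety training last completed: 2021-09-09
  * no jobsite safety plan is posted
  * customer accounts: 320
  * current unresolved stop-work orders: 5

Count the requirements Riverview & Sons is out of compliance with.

1. workers' compensation audit 96 days ago vs limit 90 → not met
2. bonding capacity review 763 days ago vs limit 730 → not met
3. condition 'handles asbestos abatement' holds; unresolved stop-work orders 5 > 2 → not met
4. OSHA safety training 33 days ago vs limit 30 → not met
5. condition 'performs work above three stories' holds; lost-time incident rate 7 > 5 → not met
6. fall-protection recertification 43 days ago vs limit 30 → not met
7. jobsite safety plan absent → not met
8. hazard communication program absent → not met
9. scaffold inspection 48 days ago vs limit 45 → not met
10. equipment calibration 49 days ago vs limit 45 → not met
Not met: 10 of 10

10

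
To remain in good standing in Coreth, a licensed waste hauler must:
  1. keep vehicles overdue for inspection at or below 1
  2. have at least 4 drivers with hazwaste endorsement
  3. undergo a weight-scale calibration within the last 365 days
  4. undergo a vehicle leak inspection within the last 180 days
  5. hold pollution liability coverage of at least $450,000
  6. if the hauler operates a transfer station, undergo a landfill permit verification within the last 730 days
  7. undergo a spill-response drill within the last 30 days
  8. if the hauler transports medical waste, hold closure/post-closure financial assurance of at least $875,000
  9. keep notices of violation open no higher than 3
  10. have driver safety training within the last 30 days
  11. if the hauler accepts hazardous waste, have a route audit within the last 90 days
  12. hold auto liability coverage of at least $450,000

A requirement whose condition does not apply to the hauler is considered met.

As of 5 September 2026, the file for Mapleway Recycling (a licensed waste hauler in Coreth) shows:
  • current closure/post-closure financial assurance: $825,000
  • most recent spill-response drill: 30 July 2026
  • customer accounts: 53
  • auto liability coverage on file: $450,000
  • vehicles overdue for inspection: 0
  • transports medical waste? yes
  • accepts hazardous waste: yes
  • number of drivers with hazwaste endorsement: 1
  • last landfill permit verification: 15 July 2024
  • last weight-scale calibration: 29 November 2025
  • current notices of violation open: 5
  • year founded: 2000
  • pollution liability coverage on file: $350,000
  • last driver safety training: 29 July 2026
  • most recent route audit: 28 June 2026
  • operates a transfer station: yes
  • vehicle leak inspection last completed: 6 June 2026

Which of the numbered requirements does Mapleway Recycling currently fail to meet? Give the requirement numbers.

1. vehicles overdue for inspection 0 ≤ 1 → met
2. drivers with hazwaste endorsement 1 < 4 → not met
3. weight-scale calibration 280 days ago vs limit 365 → met
4. vehicle leak inspection 91 days ago vs limit 180 → met
5. pollution liability coverage $350,000 < $450,000 → not met
6. condition 'operates a transfer station' holds; landfill permit verification 782 days ago vs limit 730 → not met
7. spill-response drill 37 days ago vs limit 30 → not met
8. condition 'transports medical waste' holds; closure/post-closure financial assurance $825,000 < $875,000 → not met
9. notices of violation open 5 > 3 → not met
10. driver safety training 38 days ago vs limit 30 → not met
11. condition 'accepts hazardous waste' holds; route audit 69 days ago vs limit 90 → met
12. auto liability coverage $450,000 ≥ $450,000 → met
Not met: 2, 5, 6, 7, 8, 9, 10

2, 5, 6, 7, 8, 9, 10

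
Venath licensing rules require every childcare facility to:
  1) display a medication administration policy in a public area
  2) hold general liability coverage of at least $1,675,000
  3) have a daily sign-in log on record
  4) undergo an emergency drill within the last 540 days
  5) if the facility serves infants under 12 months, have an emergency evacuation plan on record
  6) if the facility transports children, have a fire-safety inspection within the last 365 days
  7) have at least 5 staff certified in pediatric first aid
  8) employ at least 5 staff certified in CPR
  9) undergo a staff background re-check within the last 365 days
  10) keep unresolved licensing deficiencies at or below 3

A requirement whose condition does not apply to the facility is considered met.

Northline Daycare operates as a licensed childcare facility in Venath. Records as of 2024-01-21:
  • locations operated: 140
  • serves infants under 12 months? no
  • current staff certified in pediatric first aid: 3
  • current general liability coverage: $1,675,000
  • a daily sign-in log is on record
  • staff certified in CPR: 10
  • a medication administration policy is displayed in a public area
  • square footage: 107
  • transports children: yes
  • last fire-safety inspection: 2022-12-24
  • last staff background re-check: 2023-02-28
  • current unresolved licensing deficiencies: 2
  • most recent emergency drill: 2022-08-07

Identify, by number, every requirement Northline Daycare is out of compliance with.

6, 7

1. medication administration policy present → met
2. general liability coverage $1,675,000 ≥ $1,675,000 → met
3. daily sign-in log present → met
4. emergency drill 532 days ago vs limit 540 → met
5. condition 'serves infants under 12 months' does not hold → requirement n/a → met
6. condition 'transports children' holds; fire-safety inspection 393 days ago vs limit 365 → not met
7. staff certified in pediatric first aid 3 < 5 → not met
8. staff certified in CPR 10 ≥ 5 → met
9. staff background re-check 327 days ago vs limit 365 → met
10. unresolved licensing deficiencies 2 ≤ 3 → met
Not met: 6, 7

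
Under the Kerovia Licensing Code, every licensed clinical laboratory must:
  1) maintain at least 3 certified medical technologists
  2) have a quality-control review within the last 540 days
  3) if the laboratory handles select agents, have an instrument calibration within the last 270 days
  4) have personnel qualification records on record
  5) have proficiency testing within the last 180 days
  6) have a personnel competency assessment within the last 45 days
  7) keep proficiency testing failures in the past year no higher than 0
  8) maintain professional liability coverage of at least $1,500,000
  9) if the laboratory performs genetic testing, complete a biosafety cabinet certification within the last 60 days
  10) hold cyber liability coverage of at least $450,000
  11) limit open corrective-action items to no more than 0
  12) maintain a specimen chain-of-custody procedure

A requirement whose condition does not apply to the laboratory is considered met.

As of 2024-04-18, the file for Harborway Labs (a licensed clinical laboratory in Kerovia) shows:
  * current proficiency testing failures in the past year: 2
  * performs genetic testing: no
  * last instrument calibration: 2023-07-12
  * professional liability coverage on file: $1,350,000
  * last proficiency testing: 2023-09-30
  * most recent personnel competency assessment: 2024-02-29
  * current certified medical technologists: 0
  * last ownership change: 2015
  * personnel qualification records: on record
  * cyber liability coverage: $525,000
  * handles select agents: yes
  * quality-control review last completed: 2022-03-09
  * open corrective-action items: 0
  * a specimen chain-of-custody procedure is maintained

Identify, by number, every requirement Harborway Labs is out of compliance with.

1. certified medical technologists 0 < 3 → not met
2. quality-control review 771 days ago vs limit 540 → not met
3. condition 'handles select agents' holds; instrument calibration 281 days ago vs limit 270 → not met
4. personnel qualification records present → met
5. proficiency testing 201 days ago vs limit 180 → not met
6. personnel competency assessment 49 days ago vs limit 45 → not met
7. proficiency testing failures in the past year 2 > 0 → not met
8. professional liability coverage $1,350,000 < $1,500,000 → not met
9. condition 'performs genetic testing' does not hold → requirement n/a → met
10. cyber liability coverage $525,000 ≥ $450,000 → met
11. open corrective-action items 0 ≤ 0 → met
12. specimen chain-of-custody procedure present → met
Not met: 1, 2, 3, 5, 6, 7, 8

1, 2, 3, 5, 6, 7, 8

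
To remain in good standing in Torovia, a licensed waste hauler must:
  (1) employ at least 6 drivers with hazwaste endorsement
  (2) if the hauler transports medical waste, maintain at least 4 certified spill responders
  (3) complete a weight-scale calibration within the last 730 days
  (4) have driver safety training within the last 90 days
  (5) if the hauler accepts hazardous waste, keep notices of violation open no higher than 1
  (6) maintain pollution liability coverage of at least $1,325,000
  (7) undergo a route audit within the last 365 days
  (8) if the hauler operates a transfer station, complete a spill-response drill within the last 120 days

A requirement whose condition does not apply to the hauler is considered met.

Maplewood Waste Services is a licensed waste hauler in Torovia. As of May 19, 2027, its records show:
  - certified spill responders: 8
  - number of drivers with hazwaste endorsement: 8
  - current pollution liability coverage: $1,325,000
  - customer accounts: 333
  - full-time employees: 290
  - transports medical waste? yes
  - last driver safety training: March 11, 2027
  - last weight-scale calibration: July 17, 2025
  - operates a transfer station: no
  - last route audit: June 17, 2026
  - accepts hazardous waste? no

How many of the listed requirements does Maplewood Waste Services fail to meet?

1. drivers with hazwaste endorsement 8 ≥ 6 → met
2. condition 'transports medical waste' holds; certified spill responders 8 ≥ 4 → met
3. weight-scale calibration 671 days ago vs limit 730 → met
4. driver safety training 69 days ago vs limit 90 → met
5. condition 'accepts hazardous waste' does not hold → requirement n/a → met
6. pollution liability coverage $1,325,000 ≥ $1,325,000 → met
7. route audit 336 days ago vs limit 365 → met
8. condition 'operates a transfer station' does not hold → requirement n/a → met
Not met: 0 of 8

0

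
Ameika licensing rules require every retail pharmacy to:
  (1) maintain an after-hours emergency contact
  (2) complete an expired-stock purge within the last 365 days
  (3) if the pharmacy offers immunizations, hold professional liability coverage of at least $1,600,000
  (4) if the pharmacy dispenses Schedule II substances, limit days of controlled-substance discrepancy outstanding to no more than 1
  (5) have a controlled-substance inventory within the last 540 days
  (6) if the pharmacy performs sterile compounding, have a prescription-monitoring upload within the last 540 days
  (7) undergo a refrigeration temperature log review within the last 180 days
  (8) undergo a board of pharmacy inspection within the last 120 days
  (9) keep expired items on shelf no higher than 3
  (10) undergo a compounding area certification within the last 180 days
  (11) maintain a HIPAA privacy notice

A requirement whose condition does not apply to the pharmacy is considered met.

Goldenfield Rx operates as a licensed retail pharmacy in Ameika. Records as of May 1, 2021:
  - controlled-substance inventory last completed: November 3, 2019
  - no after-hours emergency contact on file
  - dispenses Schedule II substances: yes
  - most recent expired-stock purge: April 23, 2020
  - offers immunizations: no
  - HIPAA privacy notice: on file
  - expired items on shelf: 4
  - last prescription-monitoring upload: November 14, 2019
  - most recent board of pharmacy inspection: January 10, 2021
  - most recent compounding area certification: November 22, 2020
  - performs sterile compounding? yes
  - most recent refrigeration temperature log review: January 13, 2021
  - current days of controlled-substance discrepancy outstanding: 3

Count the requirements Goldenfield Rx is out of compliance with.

5

1. after-hours emergency contact absent → not met
2. expired-stock purge 373 days ago vs limit 365 → not met
3. condition 'offers immunizations' does not hold → requirement n/a → met
4. condition 'dispenses Schedule II substances' holds; days of controlled-substance discrepancy outstanding 3 > 1 → not met
5. controlled-substance inventory 545 days ago vs limit 540 → not met
6. condition 'performs sterile compounding' holds; prescription-monitoring upload 534 days ago vs limit 540 → met
7. refrigeration temperature log review 108 days ago vs limit 180 → met
8. board of pharmacy inspection 111 days ago vs limit 120 → met
9. expired items on shelf 4 > 3 → not met
10. compounding area certification 160 days ago vs limit 180 → met
11. HIPAA privacy notice present → met
Not met: 5 of 11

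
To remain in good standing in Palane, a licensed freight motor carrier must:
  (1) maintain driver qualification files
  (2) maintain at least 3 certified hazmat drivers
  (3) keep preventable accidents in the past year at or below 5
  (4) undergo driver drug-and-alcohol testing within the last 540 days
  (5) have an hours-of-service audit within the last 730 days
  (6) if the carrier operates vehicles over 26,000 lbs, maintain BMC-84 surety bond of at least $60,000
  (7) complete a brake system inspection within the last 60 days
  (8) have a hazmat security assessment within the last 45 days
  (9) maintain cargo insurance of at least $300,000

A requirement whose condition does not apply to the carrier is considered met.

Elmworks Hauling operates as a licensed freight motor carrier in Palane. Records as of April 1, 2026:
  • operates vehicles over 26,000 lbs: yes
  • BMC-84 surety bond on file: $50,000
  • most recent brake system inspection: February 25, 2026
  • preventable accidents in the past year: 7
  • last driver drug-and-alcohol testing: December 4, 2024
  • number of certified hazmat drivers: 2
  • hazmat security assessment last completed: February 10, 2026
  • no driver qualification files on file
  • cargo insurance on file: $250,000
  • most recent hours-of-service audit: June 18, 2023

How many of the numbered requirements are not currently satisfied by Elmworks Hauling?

7

1. driver qualification files absent → not met
2. certified hazmat drivers 2 < 3 → not met
3. preventable accidents in the past year 7 > 5 → not met
4. driver drug-and-alcohol testing 483 days ago vs limit 540 → met
5. hours-of-service audit 1018 days ago vs limit 730 → not met
6. condition 'operates vehicles over 26,000 lbs' holds; BMC-84 surety bond $50,000 < $60,000 → not met
7. brake system inspection 35 days ago vs limit 60 → met
8. hazmat security assessment 50 days ago vs limit 45 → not met
9. cargo insurance $250,000 < $300,000 → not met
Not met: 7 of 9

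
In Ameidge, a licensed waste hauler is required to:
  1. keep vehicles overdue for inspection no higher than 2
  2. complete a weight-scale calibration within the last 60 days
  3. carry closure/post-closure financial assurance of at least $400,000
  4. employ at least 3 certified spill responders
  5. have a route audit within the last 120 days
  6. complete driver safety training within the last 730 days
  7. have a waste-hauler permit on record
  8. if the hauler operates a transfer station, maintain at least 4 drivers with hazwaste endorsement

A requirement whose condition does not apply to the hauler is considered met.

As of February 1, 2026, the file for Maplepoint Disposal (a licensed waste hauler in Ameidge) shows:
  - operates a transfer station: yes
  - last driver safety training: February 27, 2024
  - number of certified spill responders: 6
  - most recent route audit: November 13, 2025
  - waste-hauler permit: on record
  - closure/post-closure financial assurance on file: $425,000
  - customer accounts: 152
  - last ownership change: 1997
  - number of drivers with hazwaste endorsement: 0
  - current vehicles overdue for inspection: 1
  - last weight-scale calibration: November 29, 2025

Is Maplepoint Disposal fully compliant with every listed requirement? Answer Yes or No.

1. vehicles overdue for inspection 1 ≤ 2 → met
2. weight-scale calibration 64 days ago vs limit 60 → not met
3. closure/post-closure financial assurance $425,000 ≥ $400,000 → met
4. certified spill responders 6 ≥ 3 → met
5. route audit 80 days ago vs limit 120 → met
6. driver safety training 705 days ago vs limit 730 → met
7. waste-hauler permit present → met
8. condition 'operates a transfer station' holds; drivers with hazwaste endorsement 0 < 4 → not met
Not met: 2, 8

No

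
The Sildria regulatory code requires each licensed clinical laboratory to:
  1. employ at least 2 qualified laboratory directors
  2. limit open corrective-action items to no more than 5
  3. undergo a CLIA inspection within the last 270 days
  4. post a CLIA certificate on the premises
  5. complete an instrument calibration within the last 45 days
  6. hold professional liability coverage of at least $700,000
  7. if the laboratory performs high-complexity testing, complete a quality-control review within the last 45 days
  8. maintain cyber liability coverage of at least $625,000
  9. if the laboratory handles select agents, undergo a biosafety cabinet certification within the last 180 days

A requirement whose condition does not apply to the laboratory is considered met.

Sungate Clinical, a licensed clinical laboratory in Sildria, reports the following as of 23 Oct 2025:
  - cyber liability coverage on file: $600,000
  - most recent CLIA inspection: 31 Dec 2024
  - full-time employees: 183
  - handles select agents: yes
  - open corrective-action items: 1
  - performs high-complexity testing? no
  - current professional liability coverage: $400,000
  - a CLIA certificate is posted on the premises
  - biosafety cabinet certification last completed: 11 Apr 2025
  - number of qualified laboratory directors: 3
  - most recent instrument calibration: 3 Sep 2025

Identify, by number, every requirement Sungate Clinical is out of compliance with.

1. qualified laboratory directors 3 ≥ 2 → met
2. open corrective-action items 1 ≤ 5 → met
3. CLIA inspection 296 days ago vs limit 270 → not met
4. CLIA certificate present → met
5. instrument calibration 50 days ago vs limit 45 → not met
6. professional liability coverage $400,000 < $700,000 → not met
7. condition 'performs high-complexity testing' does not hold → requirement n/a → met
8. cyber liability coverage $600,000 < $625,000 → not met
9. condition 'handles select agents' holds; biosafety cabinet certification 195 days ago vs limit 180 → not met
Not met: 3, 5, 6, 8, 9

3, 5, 6, 8, 9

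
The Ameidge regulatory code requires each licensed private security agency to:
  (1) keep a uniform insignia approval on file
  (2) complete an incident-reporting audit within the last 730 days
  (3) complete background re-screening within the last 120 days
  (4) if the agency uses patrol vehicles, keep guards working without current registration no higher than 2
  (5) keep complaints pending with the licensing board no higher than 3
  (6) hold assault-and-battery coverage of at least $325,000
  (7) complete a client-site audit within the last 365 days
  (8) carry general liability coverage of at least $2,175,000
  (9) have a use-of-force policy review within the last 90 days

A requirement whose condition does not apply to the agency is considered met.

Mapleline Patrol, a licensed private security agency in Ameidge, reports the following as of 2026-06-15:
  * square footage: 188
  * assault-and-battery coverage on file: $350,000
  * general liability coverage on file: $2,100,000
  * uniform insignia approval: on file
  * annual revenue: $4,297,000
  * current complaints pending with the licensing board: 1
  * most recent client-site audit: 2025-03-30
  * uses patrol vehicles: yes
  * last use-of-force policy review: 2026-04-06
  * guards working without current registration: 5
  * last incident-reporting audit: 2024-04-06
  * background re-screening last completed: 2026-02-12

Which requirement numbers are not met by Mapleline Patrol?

2, 3, 4, 7, 8

1. uniform insignia approval present → met
2. incident-reporting audit 800 days ago vs limit 730 → not met
3. background re-screening 123 days ago vs limit 120 → not met
4. condition 'uses patrol vehicles' holds; guards working without current registration 5 > 2 → not met
5. complaints pending with the licensing board 1 ≤ 3 → met
6. assault-and-battery coverage $350,000 ≥ $325,000 → met
7. client-site audit 442 days ago vs limit 365 → not met
8. general liability coverage $2,100,000 < $2,175,000 → not met
9. use-of-force policy review 70 days ago vs limit 90 → met
Not met: 2, 3, 4, 7, 8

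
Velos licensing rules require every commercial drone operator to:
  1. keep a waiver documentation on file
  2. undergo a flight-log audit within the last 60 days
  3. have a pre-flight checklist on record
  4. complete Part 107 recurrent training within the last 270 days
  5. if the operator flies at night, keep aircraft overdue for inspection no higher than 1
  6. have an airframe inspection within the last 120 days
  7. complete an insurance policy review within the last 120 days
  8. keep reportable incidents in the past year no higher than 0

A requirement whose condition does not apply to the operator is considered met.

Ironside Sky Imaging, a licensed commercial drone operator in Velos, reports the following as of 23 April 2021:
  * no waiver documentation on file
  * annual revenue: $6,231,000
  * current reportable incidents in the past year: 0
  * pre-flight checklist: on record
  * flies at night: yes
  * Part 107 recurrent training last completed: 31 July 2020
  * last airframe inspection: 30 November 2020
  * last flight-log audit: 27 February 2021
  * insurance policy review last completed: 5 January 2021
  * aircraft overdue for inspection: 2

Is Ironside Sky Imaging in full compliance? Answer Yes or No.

1. waiver documentation absent → not met
2. flight-log audit 55 days ago vs limit 60 → met
3. pre-flight checklist present → met
4. Part 107 recurrent training 266 days ago vs limit 270 → met
5. condition 'flies at night' holds; aircraft overdue for inspection 2 > 1 → not met
6. airframe inspection 144 days ago vs limit 120 → not met
7. insurance policy review 108 days ago vs limit 120 → met
8. reportable incidents in the past year 0 ≤ 0 → met
Not met: 1, 5, 6

No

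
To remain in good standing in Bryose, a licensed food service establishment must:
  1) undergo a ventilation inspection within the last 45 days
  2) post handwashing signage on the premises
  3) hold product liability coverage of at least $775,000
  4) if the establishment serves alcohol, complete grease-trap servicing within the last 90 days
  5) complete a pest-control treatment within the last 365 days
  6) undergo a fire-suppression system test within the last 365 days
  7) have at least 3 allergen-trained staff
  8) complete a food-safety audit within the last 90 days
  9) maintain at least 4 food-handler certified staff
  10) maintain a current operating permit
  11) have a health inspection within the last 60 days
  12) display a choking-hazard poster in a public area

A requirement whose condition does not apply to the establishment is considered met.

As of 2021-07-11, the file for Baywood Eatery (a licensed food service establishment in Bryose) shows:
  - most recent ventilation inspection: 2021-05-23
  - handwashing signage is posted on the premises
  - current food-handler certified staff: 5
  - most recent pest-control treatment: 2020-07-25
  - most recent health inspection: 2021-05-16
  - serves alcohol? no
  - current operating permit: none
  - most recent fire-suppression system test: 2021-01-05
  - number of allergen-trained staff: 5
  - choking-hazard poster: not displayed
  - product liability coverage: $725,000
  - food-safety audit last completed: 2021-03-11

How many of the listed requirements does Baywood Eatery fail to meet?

5

1. ventilation inspection 49 days ago vs limit 45 → not met
2. handwashing signage present → met
3. product liability coverage $725,000 < $775,000 → not met
4. condition 'serves alcohol' does not hold → requirement n/a → met
5. pest-control treatment 351 days ago vs limit 365 → met
6. fire-suppression system test 187 days ago vs limit 365 → met
7. allergen-trained staff 5 ≥ 3 → met
8. food-safety audit 122 days ago vs limit 90 → not met
9. food-handler certified staff 5 ≥ 4 → met
10. current operating permit absent → not met
11. health inspection 56 days ago vs limit 60 → met
12. choking-hazard poster absent → not met
Not met: 5 of 12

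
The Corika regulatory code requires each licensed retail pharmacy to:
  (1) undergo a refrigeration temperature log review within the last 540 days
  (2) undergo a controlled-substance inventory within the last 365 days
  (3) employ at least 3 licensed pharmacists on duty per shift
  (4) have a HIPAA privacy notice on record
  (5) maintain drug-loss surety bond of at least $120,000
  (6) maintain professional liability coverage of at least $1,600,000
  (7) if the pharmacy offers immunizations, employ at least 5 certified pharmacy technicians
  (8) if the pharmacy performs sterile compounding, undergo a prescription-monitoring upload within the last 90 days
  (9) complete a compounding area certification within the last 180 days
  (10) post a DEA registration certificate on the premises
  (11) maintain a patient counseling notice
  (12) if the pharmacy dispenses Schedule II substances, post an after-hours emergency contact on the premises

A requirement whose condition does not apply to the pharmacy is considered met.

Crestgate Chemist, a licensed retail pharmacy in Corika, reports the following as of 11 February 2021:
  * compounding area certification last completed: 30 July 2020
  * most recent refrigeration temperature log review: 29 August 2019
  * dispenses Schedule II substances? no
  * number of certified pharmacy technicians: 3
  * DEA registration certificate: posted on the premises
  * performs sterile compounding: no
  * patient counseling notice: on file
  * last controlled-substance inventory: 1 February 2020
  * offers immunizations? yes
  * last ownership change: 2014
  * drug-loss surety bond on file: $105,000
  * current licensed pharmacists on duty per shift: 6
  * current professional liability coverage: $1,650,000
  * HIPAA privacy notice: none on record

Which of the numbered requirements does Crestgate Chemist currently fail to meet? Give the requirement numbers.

2, 4, 5, 7, 9

1. refrigeration temperature log review 532 days ago vs limit 540 → met
2. controlled-substance inventory 376 days ago vs limit 365 → not met
3. licensed pharmacists on duty per shift 6 ≥ 3 → met
4. HIPAA privacy notice absent → not met
5. drug-loss surety bond $105,000 < $120,000 → not met
6. professional liability coverage $1,650,000 ≥ $1,600,000 → met
7. condition 'offers immunizations' holds; certified pharmacy technicians 3 < 5 → not met
8. condition 'performs sterile compounding' does not hold → requirement n/a → met
9. compounding area certification 196 days ago vs limit 180 → not met
10. DEA registration certificate present → met
11. patient counseling notice present → met
12. condition 'dispenses Schedule II substances' does not hold → requirement n/a → met
Not met: 2, 4, 5, 7, 9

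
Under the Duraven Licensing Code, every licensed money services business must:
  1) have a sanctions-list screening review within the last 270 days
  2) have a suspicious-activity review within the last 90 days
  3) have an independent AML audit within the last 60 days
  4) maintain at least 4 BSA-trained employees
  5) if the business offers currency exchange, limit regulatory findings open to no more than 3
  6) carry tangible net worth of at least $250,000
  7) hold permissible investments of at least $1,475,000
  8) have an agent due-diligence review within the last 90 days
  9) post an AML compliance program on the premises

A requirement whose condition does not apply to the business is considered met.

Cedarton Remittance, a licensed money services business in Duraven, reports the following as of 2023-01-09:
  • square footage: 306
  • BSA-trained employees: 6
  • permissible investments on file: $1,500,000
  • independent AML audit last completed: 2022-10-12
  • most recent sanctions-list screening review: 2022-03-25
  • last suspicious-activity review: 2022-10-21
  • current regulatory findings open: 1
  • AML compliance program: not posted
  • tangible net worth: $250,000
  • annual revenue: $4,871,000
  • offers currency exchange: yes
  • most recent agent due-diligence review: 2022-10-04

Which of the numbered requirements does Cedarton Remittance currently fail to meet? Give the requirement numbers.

1, 3, 8, 9

1. sanctions-list screening review 290 days ago vs limit 270 → not met
2. suspicious-activity review 80 days ago vs limit 90 → met
3. independent AML audit 89 days ago vs limit 60 → not met
4. BSA-trained employees 6 ≥ 4 → met
5. condition 'offers currency exchange' holds; regulatory findings open 1 ≤ 3 → met
6. tangible net worth $250,000 ≥ $250,000 → met
7. permissible investments $1,500,000 ≥ $1,475,000 → met
8. agent due-diligence review 97 days ago vs limit 90 → not met
9. AML compliance program absent → not met
Not met: 1, 3, 8, 9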